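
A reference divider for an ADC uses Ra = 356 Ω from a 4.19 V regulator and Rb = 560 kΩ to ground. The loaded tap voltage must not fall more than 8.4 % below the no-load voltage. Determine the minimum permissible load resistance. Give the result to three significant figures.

R_L(min) ≈ 3.88 kΩ

Output resistance R_th = Ra‖Rb = (356 × 560000)/560400 = 355.8 Ω.
The fractional drop is R_th/(R_th + R_L); requiring this ≤ 0.0840 gives R_L ≥ R_th(1/0.0840 − 1) = 355.8 × 10.90 = 3.88 kΩ.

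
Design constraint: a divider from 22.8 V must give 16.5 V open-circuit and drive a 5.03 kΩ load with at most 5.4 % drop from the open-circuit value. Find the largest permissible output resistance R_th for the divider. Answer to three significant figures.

R_th ≤ 287 Ω

Loading drop = R_th/(R_th + R_L) ≤ 0.0540, so R_th ≤ R_L · ε/(1−ε) = 5.03 kΩ × 0.0540/0.9460 = 287 Ω.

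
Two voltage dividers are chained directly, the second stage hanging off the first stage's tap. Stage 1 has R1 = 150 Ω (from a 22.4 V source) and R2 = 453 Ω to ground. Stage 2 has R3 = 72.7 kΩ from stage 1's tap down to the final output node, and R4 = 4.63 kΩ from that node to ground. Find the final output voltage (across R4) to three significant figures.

Stage 2 presents R3+R4 = 77330 Ω as a load on stage 1's tap.
Stage 1's lower leg becomes R2‖(R3+R4) = 450.4 Ω, so V_mid = 22.4 × 450.4/600.4 = 16.80 V.
Stage 2 is itself unloaded: V_out = V_mid × R4/(R3+R4) = 16.80 × 4630/77330 = 1.01 V.

V_out ≈ 1.01 V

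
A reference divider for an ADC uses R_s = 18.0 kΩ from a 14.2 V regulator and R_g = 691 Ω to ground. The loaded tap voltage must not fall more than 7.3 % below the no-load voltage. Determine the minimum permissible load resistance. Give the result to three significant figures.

R_L(min) ≈ 8.45 kΩ

Output resistance R_th = R_s‖R_g = (18000 × 691)/18690 = 665.5 Ω.
The fractional drop is R_th/(R_th + R_L); requiring this ≤ 0.0730 gives R_L ≥ R_th(1/0.0730 − 1) = 665.5 × 12.70 = 8.45 kΩ.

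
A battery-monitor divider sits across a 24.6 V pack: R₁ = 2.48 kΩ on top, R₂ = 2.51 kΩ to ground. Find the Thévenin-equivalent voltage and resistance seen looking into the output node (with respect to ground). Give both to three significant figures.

V_th is the open-circuit tap voltage: 24.6 × 2.51/(2.48 + 2.51) = 12.4 V.
With the supply zeroed, R₁ and R₂ appear in parallel from the tap: R_th = R₁‖R₂ = (2.48 × 2.51)/4.990 = 1.25 kΩ.

V_th = 12.4 V, R_th = 1.25 kΩ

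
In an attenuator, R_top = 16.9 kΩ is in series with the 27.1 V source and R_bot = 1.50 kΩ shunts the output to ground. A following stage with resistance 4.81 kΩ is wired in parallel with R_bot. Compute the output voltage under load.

The load sits in parallel with R_bot: R_bot‖R_L = (1.50 × 4.81) / (1.50 + 4.81) = 1.143 kΩ.
V_out = 27.1 × 1.143 / (16.9 + 1.143) = 27.1 × 1.143/18.04 = 1.72 V.

V_out ≈ 1.72 V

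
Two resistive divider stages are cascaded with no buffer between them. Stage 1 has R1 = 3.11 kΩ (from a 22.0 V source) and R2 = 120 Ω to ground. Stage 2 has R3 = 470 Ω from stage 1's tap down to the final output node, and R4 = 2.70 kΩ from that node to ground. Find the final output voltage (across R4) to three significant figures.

Stage 2 presents R3+R4 = 3170 Ω as a load on stage 1's tap.
Stage 1's lower leg becomes R2‖(R3+R4) = 115.6 Ω, so V_mid = 22.0 × 115.6/3226 = 0.7886 V.
Stage 2 is itself unloaded: V_out = V_mid × R4/(R3+R4) = 0.7886 × 2700/3170 = 0.672 V.

V_out ≈ 0.672 V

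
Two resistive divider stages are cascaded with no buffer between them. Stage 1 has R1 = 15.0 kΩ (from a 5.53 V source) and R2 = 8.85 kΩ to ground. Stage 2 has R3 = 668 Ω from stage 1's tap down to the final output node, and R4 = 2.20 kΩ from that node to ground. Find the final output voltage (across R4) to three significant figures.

V_out ≈ 0.535 V

Stage 2 presents R3+R4 = 2868 Ω as a load on stage 1's tap.
Stage 1's lower leg becomes R2‖(R3+R4) = 2166 Ω, so V_mid = 5.53 × 2166/17170 = 0.6978 V.
Stage 2 is itself unloaded: V_out = V_mid × R4/(R3+R4) = 0.6978 × 2200/2868 = 0.535 V.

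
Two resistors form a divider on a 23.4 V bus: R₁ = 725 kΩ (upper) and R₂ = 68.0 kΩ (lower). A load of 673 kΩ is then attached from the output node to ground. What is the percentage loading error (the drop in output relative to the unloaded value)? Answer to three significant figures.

Unloaded V = 23.4 × 68.0/793.0 = 2.0066 V.
Loaded: R₂‖R_L = 61.76 kΩ, giving V = 23.4 × 61.76/786.8 = 1.8369 V.
Drop = (2.0066 − 1.8369) / 2.0066 = 8.46 %.

8.46 %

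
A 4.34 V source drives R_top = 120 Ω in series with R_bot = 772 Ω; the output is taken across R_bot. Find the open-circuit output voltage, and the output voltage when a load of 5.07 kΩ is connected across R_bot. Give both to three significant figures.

Unloaded: 3.76 V; loaded: 3.68 V

Open-circuit: V = 4.34 × 772/(120 + 772) = 3.76 V.
With the load, R_bot becomes R_bot‖R_L = 670.0 Ω, so V = 4.34 × 670.0/790.0 = 3.68 V.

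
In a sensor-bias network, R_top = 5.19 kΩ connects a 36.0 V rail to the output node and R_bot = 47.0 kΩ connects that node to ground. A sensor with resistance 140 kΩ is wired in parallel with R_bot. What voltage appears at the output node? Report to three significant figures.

The load sits in parallel with R_bot: R_bot‖R_L = (47.0 × 140) / (47.0 + 140) = 35.19 kΩ.
V_out = 36.0 × 35.19 / (5.19 + 35.19) = 36.0 × 35.19/40.38 = 31.4 V.

V_out ≈ 31.4 V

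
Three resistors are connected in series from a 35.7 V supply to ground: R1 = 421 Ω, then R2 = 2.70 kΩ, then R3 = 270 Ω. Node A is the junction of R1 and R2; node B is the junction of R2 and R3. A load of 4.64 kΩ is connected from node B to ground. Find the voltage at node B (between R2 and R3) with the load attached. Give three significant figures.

At node B, R3 is in parallel with the load: R3‖R_L = 255.2 Ω.
Below node A the resistance is R2 + (R3‖R_L) = 2955 Ω, so V_A = 35.7 × 2955/3376 = 31.25 V.
Then V_B = V_A × (R3‖R_L)/(R2 + R3‖R_L) = 31.25 × 255.2/2955 = 2.70 V.

V ≈ 2.70 V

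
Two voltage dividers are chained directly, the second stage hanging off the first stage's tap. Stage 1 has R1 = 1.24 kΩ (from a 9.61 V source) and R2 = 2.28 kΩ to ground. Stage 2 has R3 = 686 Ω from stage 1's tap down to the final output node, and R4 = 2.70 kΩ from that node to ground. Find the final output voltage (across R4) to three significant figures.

V_out ≈ 4.01 V

Stage 2 presents R3+R4 = 3386 Ω as a load on stage 1's tap.
Stage 1's lower leg becomes R2‖(R3+R4) = 1363 Ω, so V_mid = 9.61 × 1363/2603 = 5.031 V.
Stage 2 is itself unloaded: V_out = V_mid × R4/(R3+R4) = 5.031 × 2700/3386 = 4.01 V.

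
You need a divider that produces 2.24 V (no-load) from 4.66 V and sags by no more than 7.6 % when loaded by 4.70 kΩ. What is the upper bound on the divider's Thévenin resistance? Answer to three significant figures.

R_th ≤ 387 Ω

Loading drop = R_th/(R_th + R_L) ≤ 0.0760, so R_th ≤ R_L · ε/(1−ε) = 4.70 kΩ × 0.0760/0.9240 = 387 Ω.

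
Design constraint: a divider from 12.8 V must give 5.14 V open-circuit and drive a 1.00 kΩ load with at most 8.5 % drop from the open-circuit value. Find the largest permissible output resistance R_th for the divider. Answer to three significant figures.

Loading drop = R_th/(R_th + R_L) ≤ 0.0850, so R_th ≤ R_L · ε/(1−ε) = 1.00 kΩ × 0.0850/0.9150 = 92.9 Ω.

R_th ≤ 92.9 Ω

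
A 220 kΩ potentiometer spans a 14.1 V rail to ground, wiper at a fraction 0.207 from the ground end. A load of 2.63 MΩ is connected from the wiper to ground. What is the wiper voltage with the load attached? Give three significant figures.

The wiper splits the pot into (1−α)R = 174.5 kΩ above and αR = 45.54 kΩ below.
Lower section ‖ load = 44.76 kΩ.
V_wiper = 14.1 × 44.76/(174.5 + 44.76) = 2.88 V.

V ≈ 2.88 V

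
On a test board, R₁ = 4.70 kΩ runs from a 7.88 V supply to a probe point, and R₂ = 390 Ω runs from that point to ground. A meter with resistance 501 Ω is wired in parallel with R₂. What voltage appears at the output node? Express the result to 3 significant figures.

The load sits in parallel with R₂: R₂‖R_L = (390 × 501) / (390 + 501) = 219.3 Ω.
V_out = 7.88 × 219.3 / (4700 + 219.3) = 7.88 × 219.3/4919 = 0.351 V.

V_out ≈ 0.351 V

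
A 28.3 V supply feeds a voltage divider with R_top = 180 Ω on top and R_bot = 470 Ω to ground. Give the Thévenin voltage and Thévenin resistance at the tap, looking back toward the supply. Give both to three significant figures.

V_th = 20.5 V, R_th = 130 Ω

V_th is the open-circuit tap voltage: 28.3 × 470/(180 + 470) = 20.5 V.
With the supply zeroed, R_top and R_bot appear in parallel from the tap: R_th = R_top‖R_bot = (180 × 470)/650.0 = 130 Ω.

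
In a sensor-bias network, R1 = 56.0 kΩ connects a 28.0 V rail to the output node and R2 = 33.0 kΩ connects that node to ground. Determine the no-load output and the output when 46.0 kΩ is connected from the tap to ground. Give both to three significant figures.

Unloaded: 10.4 V; loaded: 7.15 V

Open-circuit: V = 28.0 × 33.0/(56.0 + 33.0) = 10.4 V.
With the load, R2 becomes R2‖R_L = 19.22 kΩ, so V = 28.0 × 19.22/75.22 = 7.15 V.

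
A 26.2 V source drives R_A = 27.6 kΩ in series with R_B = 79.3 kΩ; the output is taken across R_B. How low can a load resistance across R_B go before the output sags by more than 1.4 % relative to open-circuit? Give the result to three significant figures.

Output resistance R_th = R_A‖R_B = (27.6 × 79.3)/106.9 = 20.47 kΩ.
The fractional drop is R_th/(R_th + R_L); requiring this ≤ 0.0140 gives R_L ≥ R_th(1/0.0140 − 1) = 20.47 × 70.43 = 1.44 MΩ.

R_L(min) ≈ 1.44 MΩ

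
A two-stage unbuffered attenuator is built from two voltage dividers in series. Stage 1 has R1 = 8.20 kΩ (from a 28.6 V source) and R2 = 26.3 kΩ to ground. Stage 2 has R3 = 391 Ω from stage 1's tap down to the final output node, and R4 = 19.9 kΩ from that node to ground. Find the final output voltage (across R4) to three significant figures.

Stage 2 presents R3+R4 = 20290 Ω as a load on stage 1's tap.
Stage 1's lower leg becomes R2‖(R3+R4) = 11450 Ω, so V_mid = 28.6 × 11450/19650 = 16.67 V.
Stage 2 is itself unloaded: V_out = V_mid × R4/(R3+R4) = 16.67 × 19900/20290 = 16.3 V.

V_out ≈ 16.3 V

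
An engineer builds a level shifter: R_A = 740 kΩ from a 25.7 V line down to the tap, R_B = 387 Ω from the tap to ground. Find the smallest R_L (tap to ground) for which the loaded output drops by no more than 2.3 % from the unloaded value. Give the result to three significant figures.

R_L(min) ≈ 16.4 kΩ

Output resistance R_th = R_A‖R_B = (740000 × 387)/740400 = 386.8 Ω.
The fractional drop is R_th/(R_th + R_L); requiring this ≤ 0.0230 gives R_L ≥ R_th(1/0.0230 − 1) = 386.8 × 42.48 = 16.4 kΩ.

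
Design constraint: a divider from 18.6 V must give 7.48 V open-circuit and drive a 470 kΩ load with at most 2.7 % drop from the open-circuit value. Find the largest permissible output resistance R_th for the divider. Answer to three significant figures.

R_th ≤ 13.0 kΩ

Loading drop = R_th/(R_th + R_L) ≤ 0.0270, so R_th ≤ R_L · ε/(1−ε) = 470 kΩ × 0.0270/0.9730 = 13.0 kΩ.
(Any R1, R2 with R2/(R1+R2) = 0.402 and R1‖R2 ≤ 13.0 kΩ will meet the spec.)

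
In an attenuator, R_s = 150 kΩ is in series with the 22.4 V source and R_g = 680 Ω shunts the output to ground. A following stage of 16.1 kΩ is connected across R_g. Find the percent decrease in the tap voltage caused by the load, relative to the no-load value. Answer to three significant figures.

4.03 %

The divider's output (Thévenin) resistance is R_s‖R_g = 676.9 Ω.
Fractional drop under load = R_th/(R_th + R_L) = 676.9 / (676.9 + 16100) = 0.04035.
So the output falls by 4.03 %.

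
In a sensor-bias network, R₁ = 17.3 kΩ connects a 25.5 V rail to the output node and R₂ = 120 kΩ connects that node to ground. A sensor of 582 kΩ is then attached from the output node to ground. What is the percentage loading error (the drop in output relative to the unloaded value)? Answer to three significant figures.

The divider's output (Thévenin) resistance is R₁‖R₂ = 15.12 kΩ.
Fractional drop under load = R_th/(R_th + R_L) = 15.12 / (15.12 + 582) = 0.02532.
So the output falls by 2.53 %.

2.53 %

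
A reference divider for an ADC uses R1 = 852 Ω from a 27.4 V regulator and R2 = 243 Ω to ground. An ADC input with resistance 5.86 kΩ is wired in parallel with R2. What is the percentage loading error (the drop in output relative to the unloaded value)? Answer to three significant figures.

3.13 %

The divider's output (Thévenin) resistance is R1‖R2 = 189.1 Ω.
Fractional drop under load = R_th/(R_th + R_L) = 189.1 / (189.1 + 5860) = 0.03126.
So the output falls by 3.13 %.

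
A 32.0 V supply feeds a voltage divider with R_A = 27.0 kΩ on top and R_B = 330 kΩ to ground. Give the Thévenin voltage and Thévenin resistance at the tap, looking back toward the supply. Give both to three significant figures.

V_th = 29.6 V, R_th = 25.0 kΩ

V_th is the open-circuit tap voltage: 32.0 × 330/(27.0 + 330) = 29.6 V.
With the supply zeroed, R_A and R_B appear in parallel from the tap: R_th = R_A‖R_B = (27.0 × 330)/357.0 = 25.0 kΩ.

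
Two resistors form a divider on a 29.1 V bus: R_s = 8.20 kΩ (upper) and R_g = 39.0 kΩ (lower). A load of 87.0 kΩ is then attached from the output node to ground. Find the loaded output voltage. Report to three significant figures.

The load sits in parallel with R_g: R_g‖R_L = (39.0 × 87.0) / (39.0 + 87.0) = 26.93 kΩ.
V_out = 29.1 × 26.93 / (8.20 + 26.93) = 29.1 × 26.93/35.13 = 22.3 V.

V_out ≈ 22.3 V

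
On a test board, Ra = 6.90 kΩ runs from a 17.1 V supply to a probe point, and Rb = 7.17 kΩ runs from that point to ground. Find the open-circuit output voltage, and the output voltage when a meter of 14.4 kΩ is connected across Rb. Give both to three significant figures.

Open-circuit: V = 17.1 × 7.17/(6.90 + 7.17) = 8.71 V.
With the load, Rb becomes Rb‖R_L = 4.787 kΩ, so V = 17.1 × 4.787/11.69 = 7.00 V.

Unloaded: 8.71 V; loaded: 7.00 V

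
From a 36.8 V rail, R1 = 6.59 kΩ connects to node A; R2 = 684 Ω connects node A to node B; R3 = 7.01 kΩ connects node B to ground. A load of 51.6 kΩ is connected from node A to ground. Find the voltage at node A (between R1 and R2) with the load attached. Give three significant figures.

V ≈ 18.5 V

Below node A the series string R2+R3 = 7694 Ω sits in parallel with the 51600 Ω load: 6696 Ω.
V_A = 36.8 × 6696/(6590 + 6696) = 18.5 V.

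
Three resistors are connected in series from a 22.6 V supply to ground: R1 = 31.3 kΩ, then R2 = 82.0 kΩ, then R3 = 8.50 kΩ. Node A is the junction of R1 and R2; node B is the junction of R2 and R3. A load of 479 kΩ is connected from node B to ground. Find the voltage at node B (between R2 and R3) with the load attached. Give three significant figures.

At node B, R3 is in parallel with the load: R3‖R_L = 8.352 kΩ.
Below node A the resistance is R2 + (R3‖R_L) = 90.35 kΩ, so V_A = 22.6 × 90.35/121.7 = 16.79 V.
Then V_B = V_A × (R3‖R_L)/(R2 + R3‖R_L) = 16.79 × 8.352/90.35 = 1.55 V.

V ≈ 1.55 V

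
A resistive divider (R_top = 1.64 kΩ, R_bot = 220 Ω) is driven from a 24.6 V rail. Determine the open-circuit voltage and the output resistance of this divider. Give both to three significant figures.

V_th = 2.91 V, R_th = 194 Ω

V_th is the open-circuit tap voltage: 24.6 × 220/(1640 + 220) = 2.91 V.
With the supply zeroed, R_top and R_bot appear in parallel from the tap: R_th = R_top‖R_bot = (1640 × 220)/1860 = 194 Ω.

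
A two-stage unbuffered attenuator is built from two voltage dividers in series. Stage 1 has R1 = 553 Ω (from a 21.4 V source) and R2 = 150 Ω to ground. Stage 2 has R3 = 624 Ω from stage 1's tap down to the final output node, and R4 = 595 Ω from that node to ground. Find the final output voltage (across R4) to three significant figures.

Stage 2 presents R3+R4 = 1219 Ω as a load on stage 1's tap.
Stage 1's lower leg becomes R2‖(R3+R4) = 133.6 Ω, so V_mid = 21.4 × 133.6/686.6 = 4.163 V.
Stage 2 is itself unloaded: V_out = V_mid × R4/(R3+R4) = 4.163 × 595/1219 = 2.03 V.

V_out ≈ 2.03 V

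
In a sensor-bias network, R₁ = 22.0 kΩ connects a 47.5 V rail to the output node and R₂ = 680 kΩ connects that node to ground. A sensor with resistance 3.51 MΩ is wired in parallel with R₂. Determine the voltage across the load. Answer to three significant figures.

V_out ≈ 45.7 V

The load sits in parallel with R₂: R₂‖R_L = (680 × 3510) / (680 + 3510) = 569.6 kΩ.
V_out = 47.5 × 569.6 / (22.0 + 569.6) = 47.5 × 569.6/591.6 = 45.7 V.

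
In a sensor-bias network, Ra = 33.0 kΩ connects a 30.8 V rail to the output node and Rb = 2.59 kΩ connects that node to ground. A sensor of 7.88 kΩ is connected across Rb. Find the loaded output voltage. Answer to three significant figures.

The load sits in parallel with Rb: Rb‖R_L = (2.59 × 7.88) / (2.59 + 7.88) = 1.949 kΩ.
V_out = 30.8 × 1.949 / (33.0 + 1.949) = 30.8 × 1.949/34.95 = 1.72 V.

V_out ≈ 1.72 V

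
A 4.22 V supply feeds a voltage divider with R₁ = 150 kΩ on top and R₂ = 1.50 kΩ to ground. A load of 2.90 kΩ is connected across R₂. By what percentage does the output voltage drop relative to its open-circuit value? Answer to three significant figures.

33.9 %

The divider's output (Thévenin) resistance is R₁‖R₂ = 1.485 kΩ.
Fractional drop under load = R_th/(R_th + R_L) = 1.485 / (1.485 + 2.90) = 0.3387.
So the output falls by 33.9 %.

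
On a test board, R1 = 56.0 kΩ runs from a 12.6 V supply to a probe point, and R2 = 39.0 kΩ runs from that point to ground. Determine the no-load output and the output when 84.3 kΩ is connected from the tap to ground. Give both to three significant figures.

Open-circuit: V = 12.6 × 39.0/(56.0 + 39.0) = 5.17 V.
With the load, R2 becomes R2‖R_L = 26.66 kΩ, so V = 12.6 × 26.66/82.66 = 4.06 V.

Unloaded: 5.17 V; loaded: 4.06 V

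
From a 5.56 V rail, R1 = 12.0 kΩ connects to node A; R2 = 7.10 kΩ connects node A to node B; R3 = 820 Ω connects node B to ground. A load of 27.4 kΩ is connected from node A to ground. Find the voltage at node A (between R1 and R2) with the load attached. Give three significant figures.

Below node A the series string R2+R3 = 7920 Ω sits in parallel with the 27400 Ω load: 6144 Ω.
V_A = 5.56 × 6144/(12000 + 6144) = 1.88 V.

V ≈ 1.88 V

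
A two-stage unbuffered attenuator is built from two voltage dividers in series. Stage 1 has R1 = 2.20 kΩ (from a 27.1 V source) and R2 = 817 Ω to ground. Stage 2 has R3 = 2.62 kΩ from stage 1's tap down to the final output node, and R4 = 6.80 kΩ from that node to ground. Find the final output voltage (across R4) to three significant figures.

Stage 2 presents R3+R4 = 9420 Ω as a load on stage 1's tap.
Stage 1's lower leg becomes R2‖(R3+R4) = 751.8 Ω, so V_mid = 27.1 × 751.8/2952 = 6.902 V.
Stage 2 is itself unloaded: V_out = V_mid × R4/(R3+R4) = 6.902 × 6800/9420 = 4.98 V.

V_out ≈ 4.98 V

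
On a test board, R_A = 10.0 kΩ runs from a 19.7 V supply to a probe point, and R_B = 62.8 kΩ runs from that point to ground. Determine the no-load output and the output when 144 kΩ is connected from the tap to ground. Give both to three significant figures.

Open-circuit: V = 19.7 × 62.8/(10.0 + 62.8) = 17.0 V.
With the load, R_B becomes R_B‖R_L = 43.73 kΩ, so V = 19.7 × 43.73/53.73 = 16.0 V.

Unloaded: 17.0 V; loaded: 16.0 V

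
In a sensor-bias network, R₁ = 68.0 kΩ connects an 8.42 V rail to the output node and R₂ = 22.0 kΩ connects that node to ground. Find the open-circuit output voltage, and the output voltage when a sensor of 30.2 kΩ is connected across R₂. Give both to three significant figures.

Unloaded: 2.06 V; loaded: 1.33 V

Open-circuit: V = 8.42 × 22.0/(68.0 + 22.0) = 2.06 V.
With the load, R₂ becomes R₂‖R_L = 12.73 kΩ, so V = 8.42 × 12.73/80.73 = 1.33 V.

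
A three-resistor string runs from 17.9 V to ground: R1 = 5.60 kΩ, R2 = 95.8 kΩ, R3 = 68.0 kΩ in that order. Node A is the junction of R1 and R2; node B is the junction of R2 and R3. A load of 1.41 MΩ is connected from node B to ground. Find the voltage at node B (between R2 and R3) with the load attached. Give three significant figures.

At node B, R3 is in parallel with the load: R3‖R_L = 64.87 kΩ.
Below node A the resistance is R2 + (R3‖R_L) = 160.7 kΩ, so V_A = 17.9 × 160.7/166.3 = 17.30 V.
Then V_B = V_A × (R3‖R_L)/(R2 + R3‖R_L) = 17.30 × 64.87/160.7 = 6.98 V.

V ≈ 6.98 V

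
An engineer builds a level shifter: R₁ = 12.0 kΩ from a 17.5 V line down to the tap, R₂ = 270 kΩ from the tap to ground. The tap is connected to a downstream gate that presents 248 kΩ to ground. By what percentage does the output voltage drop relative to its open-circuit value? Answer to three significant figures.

4.43 %

The divider's output (Thévenin) resistance is R₁‖R₂ = 11.49 kΩ.
Fractional drop under load = R_th/(R_th + R_L) = 11.49 / (11.49 + 248) = 0.04428.
So the output falls by 4.43 %.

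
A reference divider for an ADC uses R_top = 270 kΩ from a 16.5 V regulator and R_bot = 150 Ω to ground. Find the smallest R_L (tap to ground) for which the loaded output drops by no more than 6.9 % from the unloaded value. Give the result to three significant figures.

R_L(min) ≈ 2.02 kΩ

Output resistance R_th = R_top‖R_bot = (270000 × 150)/270200 = 149.9 Ω.
The fractional drop is R_th/(R_th + R_L); requiring this ≤ 0.0690 gives R_L ≥ R_th(1/0.0690 − 1) = 149.9 × 13.49 = 2.02 kΩ.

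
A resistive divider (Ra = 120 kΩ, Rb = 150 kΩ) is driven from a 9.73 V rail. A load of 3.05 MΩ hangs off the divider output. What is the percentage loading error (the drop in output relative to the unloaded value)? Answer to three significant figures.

The divider's output (Thévenin) resistance is Ra‖Rb = 66.67 kΩ.
Fractional drop under load = R_th/(R_th + R_L) = 66.67 / (66.67 + 3050) = 0.02139.
So the output falls by 2.14 %.

2.14 %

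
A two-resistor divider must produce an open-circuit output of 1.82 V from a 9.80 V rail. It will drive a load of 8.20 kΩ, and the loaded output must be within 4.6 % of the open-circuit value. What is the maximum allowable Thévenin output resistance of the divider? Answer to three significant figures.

Loading drop = R_th/(R_th + R_L) ≤ 0.0460, so R_th ≤ R_L · ε/(1−ε) = 8.20 kΩ × 0.0460/0.9540 = 395 Ω.
(Any R1, R2 with R2/(R1+R2) = 0.186 and R1‖R2 ≤ 395 Ω will meet the spec.)

R_th ≤ 395 Ω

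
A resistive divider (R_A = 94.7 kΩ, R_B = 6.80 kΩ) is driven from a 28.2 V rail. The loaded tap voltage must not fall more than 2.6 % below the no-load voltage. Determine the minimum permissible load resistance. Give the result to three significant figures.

R_L(min) ≈ 238 kΩ

Output resistance R_th = R_A‖R_B = (94.7 × 6.80)/101.5 = 6.344 kΩ.
The fractional drop is R_th/(R_th + R_L); requiring this ≤ 0.0260 gives R_L ≥ R_th(1/0.0260 − 1) = 6.344 × 37.46 = 238 kΩ.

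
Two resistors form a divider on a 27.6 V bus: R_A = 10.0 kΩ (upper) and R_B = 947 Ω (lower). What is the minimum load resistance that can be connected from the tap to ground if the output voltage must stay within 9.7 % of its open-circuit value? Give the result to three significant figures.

Output resistance R_th = R_A‖R_B = (10000 × 947)/10950 = 865.1 Ω.
The fractional drop is R_th/(R_th + R_L); requiring this ≤ 0.0970 gives R_L ≥ R_th(1/0.0970 − 1) = 865.1 × 9.309 = 8.05 kΩ.

R_L(min) ≈ 8.05 kΩ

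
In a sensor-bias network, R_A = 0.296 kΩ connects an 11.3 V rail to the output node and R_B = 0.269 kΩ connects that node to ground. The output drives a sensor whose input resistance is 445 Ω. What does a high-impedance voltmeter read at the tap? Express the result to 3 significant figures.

V_out ≈ 4.09 V

The load sits in parallel with R_B: R_B‖R_L = (269 × 445) / (269 + 445) = 167.7 Ω.
V_out = 11.3 × 167.7 / (296 + 167.7) = 11.3 × 167.7/463.7 = 4.09 V.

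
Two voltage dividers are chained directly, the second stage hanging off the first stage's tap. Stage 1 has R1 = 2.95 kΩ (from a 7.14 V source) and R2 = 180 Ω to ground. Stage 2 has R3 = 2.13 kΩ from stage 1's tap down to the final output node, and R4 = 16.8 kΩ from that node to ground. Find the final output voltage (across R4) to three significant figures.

Stage 2 presents R3+R4 = 18930 Ω as a load on stage 1's tap.
Stage 1's lower leg becomes R2‖(R3+R4) = 178.3 Ω, so V_mid = 7.14 × 178.3/3128 = 0.4070 V.
Stage 2 is itself unloaded: V_out = V_mid × R4/(R3+R4) = 0.4070 × 16800/18930 = 0.361 V.

V_out ≈ 0.361 V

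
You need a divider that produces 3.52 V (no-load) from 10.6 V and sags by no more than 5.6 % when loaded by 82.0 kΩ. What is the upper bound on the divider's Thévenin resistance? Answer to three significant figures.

R_th ≤ 4.86 kΩ

Loading drop = R_th/(R_th + R_L) ≤ 0.0560, so R_th ≤ R_L · ε/(1−ε) = 82.0 kΩ × 0.0560/0.9440 = 4.86 kΩ.
(Any R1, R2 with R2/(R1+R2) = 0.332 and R1‖R2 ≤ 4.86 kΩ will meet the spec.)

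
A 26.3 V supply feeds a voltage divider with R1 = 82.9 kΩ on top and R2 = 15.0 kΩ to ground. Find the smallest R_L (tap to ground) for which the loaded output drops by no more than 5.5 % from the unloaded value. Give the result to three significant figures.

R_L(min) ≈ 218 kΩ

Output resistance R_th = R1‖R2 = (82.9 × 15.0)/97.90 = 12.70 kΩ.
The fractional drop is R_th/(R_th + R_L); requiring this ≤ 0.0550 gives R_L ≥ R_th(1/0.0550 − 1) = 12.70 × 17.18 = 218 kΩ.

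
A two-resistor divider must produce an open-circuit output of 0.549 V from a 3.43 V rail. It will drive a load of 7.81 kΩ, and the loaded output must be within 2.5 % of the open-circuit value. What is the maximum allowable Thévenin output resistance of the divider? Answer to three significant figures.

R_th ≤ 200 Ω

Loading drop = R_th/(R_th + R_L) ≤ 0.0250, so R_th ≤ R_L · ε/(1−ε) = 7.81 kΩ × 0.0250/0.9750 = 200 Ω.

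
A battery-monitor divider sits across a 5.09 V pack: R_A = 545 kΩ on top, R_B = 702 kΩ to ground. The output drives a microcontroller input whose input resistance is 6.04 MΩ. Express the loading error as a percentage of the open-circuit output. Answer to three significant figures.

4.83 %

The divider's output (Thévenin) resistance is R_A‖R_B = 306.8 kΩ.
Fractional drop under load = R_th/(R_th + R_L) = 306.8 / (306.8 + 6040) = 0.04834.
So the output falls by 4.83 %.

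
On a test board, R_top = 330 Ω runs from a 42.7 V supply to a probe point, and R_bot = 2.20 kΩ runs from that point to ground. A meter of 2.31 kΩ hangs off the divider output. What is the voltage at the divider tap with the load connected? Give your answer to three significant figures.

V_out ≈ 33.0 V

The load sits in parallel with R_bot: R_bot‖R_L = (2200 × 2310) / (2200 + 2310) = 1127 Ω.
V_out = 42.7 × 1127 / (330 + 1127) = 42.7 × 1127/1457 = 33.0 V.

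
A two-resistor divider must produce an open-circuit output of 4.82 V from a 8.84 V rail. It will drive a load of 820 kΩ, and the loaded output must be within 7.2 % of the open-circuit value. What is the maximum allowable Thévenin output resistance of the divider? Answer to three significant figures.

R_th ≤ 63.6 kΩ

Loading drop = R_th/(R_th + R_L) ≤ 0.0720, so R_th ≤ R_L · ε/(1−ε) = 820 kΩ × 0.0720/0.9280 = 63.6 kΩ.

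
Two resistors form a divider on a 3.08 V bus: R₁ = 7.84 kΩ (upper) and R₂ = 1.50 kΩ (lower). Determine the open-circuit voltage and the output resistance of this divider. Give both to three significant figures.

V_th is the open-circuit tap voltage: 3.08 × 1.50/(7.84 + 1.50) = 0.495 V.
With the supply zeroed, R₁ and R₂ appear in parallel from the tap: R_th = R₁‖R₂ = (7.84 × 1.50)/9.340 = 1.26 kΩ.

V_th = 0.495 V, R_th = 1.26 kΩ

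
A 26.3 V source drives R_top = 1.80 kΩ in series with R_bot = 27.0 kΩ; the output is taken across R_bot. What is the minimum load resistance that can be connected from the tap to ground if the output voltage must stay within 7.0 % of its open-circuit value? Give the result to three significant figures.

Output resistance R_th = R_top‖R_bot = (1.80 × 27.0)/28.80 = 1.688 kΩ.
The fractional drop is R_th/(R_th + R_L); requiring this ≤ 0.0700 gives R_L ≥ R_th(1/0.0700 − 1) = 1.688 × 13.29 = 22.4 kΩ.

R_L(min) ≈ 22.4 kΩ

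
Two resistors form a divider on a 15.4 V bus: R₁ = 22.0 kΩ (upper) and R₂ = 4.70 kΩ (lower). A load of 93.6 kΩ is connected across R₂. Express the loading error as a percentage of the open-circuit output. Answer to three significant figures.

The divider's output (Thévenin) resistance is R₁‖R₂ = 3.873 kΩ.
Fractional drop under load = R_th/(R_th + R_L) = 3.873 / (3.873 + 93.6) = 0.03973.
So the output falls by 3.97 %.

3.97 %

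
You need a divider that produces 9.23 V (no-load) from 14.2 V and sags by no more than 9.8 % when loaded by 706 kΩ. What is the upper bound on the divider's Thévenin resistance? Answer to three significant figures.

R_th ≤ 76.7 kΩ

Loading drop = R_th/(R_th + R_L) ≤ 0.0980, so R_th ≤ R_L · ε/(1−ε) = 706 kΩ × 0.0980/0.9020 = 76.7 kΩ.
(Any R1, R2 with R2/(R1+R2) = 0.650 and R1‖R2 ≤ 76.7 kΩ will meet the spec.)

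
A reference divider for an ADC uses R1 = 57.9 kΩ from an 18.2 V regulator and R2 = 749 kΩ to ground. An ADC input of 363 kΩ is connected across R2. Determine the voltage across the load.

V_out ≈ 14.7 V

The load sits in parallel with R2: R2‖R_L = (749 × 363) / (749 + 363) = 244.5 kΩ.
V_out = 18.2 × 244.5 / (57.9 + 244.5) = 18.2 × 244.5/302.4 = 14.7 V.
(Unloaded it would have been 16.9 V.)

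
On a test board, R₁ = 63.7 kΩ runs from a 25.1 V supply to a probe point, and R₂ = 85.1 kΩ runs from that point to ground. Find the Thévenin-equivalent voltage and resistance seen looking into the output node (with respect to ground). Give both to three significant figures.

V_th = 14.4 V, R_th = 36.4 kΩ

V_th is the open-circuit tap voltage: 25.1 × 85.1/(63.7 + 85.1) = 14.4 V.
With the supply zeroed, R₁ and R₂ appear in parallel from the tap: R_th = R₁‖R₂ = (63.7 × 85.1)/148.8 = 36.4 kΩ.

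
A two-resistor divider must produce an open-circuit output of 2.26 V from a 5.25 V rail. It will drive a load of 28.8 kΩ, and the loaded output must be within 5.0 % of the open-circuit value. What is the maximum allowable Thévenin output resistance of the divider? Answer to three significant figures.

R_th ≤ 1.52 kΩ

Loading drop = R_th/(R_th + R_L) ≤ 0.0500, so R_th ≤ R_L · ε/(1−ε) = 28.8 kΩ × 0.0500/0.9500 = 1.52 kΩ.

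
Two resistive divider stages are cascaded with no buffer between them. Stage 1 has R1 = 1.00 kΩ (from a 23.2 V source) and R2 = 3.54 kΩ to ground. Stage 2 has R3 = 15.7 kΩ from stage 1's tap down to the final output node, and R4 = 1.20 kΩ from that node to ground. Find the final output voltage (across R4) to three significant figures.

Stage 2 presents R3+R4 = 16.90 kΩ as a load on stage 1's tap.
Stage 1's lower leg becomes R2‖(R3+R4) = 2.927 kΩ, so V_mid = 23.2 × 2.927/3.927 = 17.29 V.
Stage 2 is itself unloaded: V_out = V_mid × R4/(R3+R4) = 17.29 × 1.20/16.90 = 1.23 V.

V_out ≈ 1.23 V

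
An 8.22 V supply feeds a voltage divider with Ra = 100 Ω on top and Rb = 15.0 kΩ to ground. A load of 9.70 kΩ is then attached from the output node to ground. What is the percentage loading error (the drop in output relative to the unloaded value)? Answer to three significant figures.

1.01 %

The divider's output (Thévenin) resistance is Ra‖Rb = 99.34 Ω.
Fractional drop under load = R_th/(R_th + R_L) = 99.34 / (99.34 + 9700) = 0.01014.
So the output falls by 1.01 %.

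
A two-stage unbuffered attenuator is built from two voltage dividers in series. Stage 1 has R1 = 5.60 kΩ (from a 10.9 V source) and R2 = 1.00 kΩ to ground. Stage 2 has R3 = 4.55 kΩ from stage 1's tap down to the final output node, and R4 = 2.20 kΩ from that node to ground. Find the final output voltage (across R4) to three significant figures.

V_out ≈ 0.478 V

Stage 2 presents R3+R4 = 6.750 kΩ as a load on stage 1's tap.
Stage 1's lower leg becomes R2‖(R3+R4) = 0.8710 kΩ, so V_mid = 10.9 × 0.8710/6.471 = 1.467 V.
Stage 2 is itself unloaded: V_out = V_mid × R4/(R3+R4) = 1.467 × 2.20/6.750 = 0.478 V.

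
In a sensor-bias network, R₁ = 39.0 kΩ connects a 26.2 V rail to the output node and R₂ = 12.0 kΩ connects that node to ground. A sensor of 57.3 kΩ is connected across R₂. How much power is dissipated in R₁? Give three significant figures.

P ≈ 11.2 mW

Total resistance from the source is R₁ + (R₂‖R_L) = 48.92 kΩ, so I = 26.2/48.92 kΩ = 0.5355 mA.
P = I²·R₁ = (0.5355 mA)² × 39.0 kΩ = 11.2 mW.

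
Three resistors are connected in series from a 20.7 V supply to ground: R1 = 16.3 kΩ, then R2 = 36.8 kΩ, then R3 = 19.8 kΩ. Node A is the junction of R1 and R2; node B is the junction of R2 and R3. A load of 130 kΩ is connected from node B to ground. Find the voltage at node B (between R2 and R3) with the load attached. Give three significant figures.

At node B, R3 is in parallel with the load: R3‖R_L = 17.18 kΩ.
Below node A the resistance is R2 + (R3‖R_L) = 53.98 kΩ, so V_A = 20.7 × 53.98/70.28 = 15.90 V.
Then V_B = V_A × (R3‖R_L)/(R2 + R3‖R_L) = 15.90 × 17.18/53.98 = 5.06 V.

V ≈ 5.06 V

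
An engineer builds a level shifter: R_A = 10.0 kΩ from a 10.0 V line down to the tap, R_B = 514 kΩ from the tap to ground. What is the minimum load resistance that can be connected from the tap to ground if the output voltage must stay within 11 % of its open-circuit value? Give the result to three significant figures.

R_L(min) ≈ 79.4 kΩ

Output resistance R_th = R_A‖R_B = (10.0 × 514)/524.0 = 9.809 kΩ.
The fractional drop is R_th/(R_th + R_L); requiring this ≤ 0.110 gives R_L ≥ R_th(1/0.110 − 1) = 9.809 × 8.091 = 79.4 kΩ.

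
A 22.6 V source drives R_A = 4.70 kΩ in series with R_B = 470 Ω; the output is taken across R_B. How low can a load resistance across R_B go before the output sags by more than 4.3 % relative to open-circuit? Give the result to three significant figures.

Output resistance R_th = R_A‖R_B = (4700 × 470)/5170 = 427.3 Ω.
The fractional drop is R_th/(R_th + R_L); requiring this ≤ 0.0430 gives R_L ≥ R_th(1/0.0430 − 1) = 427.3 × 22.26 = 9.51 kΩ.

R_L(min) ≈ 9.51 kΩ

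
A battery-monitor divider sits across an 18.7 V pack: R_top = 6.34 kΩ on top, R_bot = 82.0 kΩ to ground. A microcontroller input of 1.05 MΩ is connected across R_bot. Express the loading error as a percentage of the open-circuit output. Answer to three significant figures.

0.557 %

The divider's output (Thévenin) resistance is R_top‖R_bot = 5.885 kΩ.
Fractional drop under load = R_th/(R_th + R_L) = 5.885 / (5.885 + 1050) = 0.005574.
So the output falls by 0.557 %.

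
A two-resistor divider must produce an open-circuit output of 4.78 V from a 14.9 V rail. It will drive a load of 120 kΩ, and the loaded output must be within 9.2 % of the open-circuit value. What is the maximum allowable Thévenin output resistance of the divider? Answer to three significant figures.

R_th ≤ 12.2 kΩ

Loading drop = R_th/(R_th + R_L) ≤ 0.0920, so R_th ≤ R_L · ε/(1−ε) = 120 kΩ × 0.0920/0.9080 = 12.2 kΩ.
(Any R1, R2 with R2/(R1+R2) = 0.321 and R1‖R2 ≤ 12.2 kΩ will meet the spec.)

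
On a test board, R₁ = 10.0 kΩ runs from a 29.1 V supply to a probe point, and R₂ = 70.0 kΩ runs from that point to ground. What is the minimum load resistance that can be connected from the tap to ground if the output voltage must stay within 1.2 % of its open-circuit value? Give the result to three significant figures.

Output resistance R_th = R₁‖R₂ = (10.0 × 70.0)/80.00 = 8.750 kΩ.
The fractional drop is R_th/(R_th + R_L); requiring this ≤ 0.0120 gives R_L ≥ R_th(1/0.0120 − 1) = 8.750 × 82.33 = 720 kΩ.

R_L(min) ≈ 720 kΩ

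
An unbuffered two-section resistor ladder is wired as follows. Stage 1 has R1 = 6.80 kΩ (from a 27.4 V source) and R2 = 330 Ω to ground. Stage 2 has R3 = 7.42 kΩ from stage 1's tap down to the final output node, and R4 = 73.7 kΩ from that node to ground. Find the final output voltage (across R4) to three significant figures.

Stage 2 presents R3+R4 = 81120 Ω as a load on stage 1's tap.
Stage 1's lower leg becomes R2‖(R3+R4) = 328.7 Ω, so V_mid = 27.4 × 328.7/7129 = 1.263 V.
Stage 2 is itself unloaded: V_out = V_mid × R4/(R3+R4) = 1.263 × 73700/81120 = 1.15 V.

V_out ≈ 1.15 V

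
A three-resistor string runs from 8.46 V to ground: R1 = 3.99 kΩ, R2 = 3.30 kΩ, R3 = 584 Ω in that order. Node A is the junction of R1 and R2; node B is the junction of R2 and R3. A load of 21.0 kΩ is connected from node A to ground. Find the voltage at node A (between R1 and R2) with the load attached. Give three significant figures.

Below node A the series string R2+R3 = 3884 Ω sits in parallel with the 21000 Ω load: 3278 Ω.
V_A = 8.46 × 3278/(3990 + 3278) = 3.82 V.

V ≈ 3.82 V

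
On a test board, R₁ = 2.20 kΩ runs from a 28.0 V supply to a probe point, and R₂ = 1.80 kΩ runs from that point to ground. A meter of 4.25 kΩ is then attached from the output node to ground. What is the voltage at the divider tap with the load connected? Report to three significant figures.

V_out ≈ 10.2 V

The load sits in parallel with R₂: R₂‖R_L = (1.80 × 4.25) / (1.80 + 4.25) = 1.264 kΩ.
V_out = 28.0 × 1.264 / (2.20 + 1.264) = 28.0 × 1.264/3.464 = 10.2 V.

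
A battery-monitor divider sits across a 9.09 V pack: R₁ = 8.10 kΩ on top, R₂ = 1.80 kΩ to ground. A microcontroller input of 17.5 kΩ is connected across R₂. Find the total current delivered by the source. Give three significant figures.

R₂‖R_L = 1.632 kΩ, so the source sees R₁ + R₂‖R_L = 9.732 kΩ.
I = 9.09 V / 9.732 kΩ = 0.934 mA.

I ≈ 0.934 mA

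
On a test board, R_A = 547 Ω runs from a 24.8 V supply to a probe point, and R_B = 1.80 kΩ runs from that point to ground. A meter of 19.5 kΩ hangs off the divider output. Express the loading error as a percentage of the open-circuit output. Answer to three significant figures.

2.11 %

The divider's output (Thévenin) resistance is R_A‖R_B = 419.5 Ω.
Fractional drop under load = R_th/(R_th + R_L) = 419.5 / (419.5 + 19500) = 0.02106.
So the output falls by 2.11 %.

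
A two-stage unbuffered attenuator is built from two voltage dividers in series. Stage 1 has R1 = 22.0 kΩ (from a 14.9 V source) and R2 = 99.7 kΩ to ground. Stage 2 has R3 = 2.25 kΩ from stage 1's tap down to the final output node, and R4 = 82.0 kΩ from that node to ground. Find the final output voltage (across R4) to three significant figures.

Stage 2 presents R3+R4 = 84.25 kΩ as a load on stage 1's tap.
Stage 1's lower leg becomes R2‖(R3+R4) = 45.66 kΩ, so V_mid = 14.9 × 45.66/67.66 = 10.06 V.
Stage 2 is itself unloaded: V_out = V_mid × R4/(R3+R4) = 10.06 × 82.0/84.25 = 9.79 V.

V_out ≈ 9.79 V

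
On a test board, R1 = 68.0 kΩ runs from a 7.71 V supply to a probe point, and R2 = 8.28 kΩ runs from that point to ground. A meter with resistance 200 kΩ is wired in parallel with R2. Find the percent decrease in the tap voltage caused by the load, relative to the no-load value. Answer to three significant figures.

The divider's output (Thévenin) resistance is R1‖R2 = 7.381 kΩ.
Fractional drop under load = R_th/(R_th + R_L) = 7.381 / (7.381 + 200) = 0.03559.
So the output falls by 3.56 %.

3.56 %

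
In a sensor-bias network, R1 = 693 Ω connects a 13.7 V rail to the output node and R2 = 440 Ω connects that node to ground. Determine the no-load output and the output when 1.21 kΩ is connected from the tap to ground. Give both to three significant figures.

Unloaded: 5.32 V; loaded: 4.35 V

Open-circuit: V = 13.7 × 440/(693 + 440) = 5.32 V.
With the load, R2 becomes R2‖R_L = 322.7 Ω, so V = 13.7 × 322.7/1016 = 4.35 V.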